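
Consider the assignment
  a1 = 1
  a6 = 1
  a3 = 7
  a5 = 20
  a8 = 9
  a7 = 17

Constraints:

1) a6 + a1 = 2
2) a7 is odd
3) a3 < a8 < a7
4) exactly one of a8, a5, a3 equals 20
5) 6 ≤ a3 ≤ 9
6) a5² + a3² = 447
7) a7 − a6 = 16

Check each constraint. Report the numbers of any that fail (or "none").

1) a6 + a1 = 1 + 1 = 2  OK
2) a7 = 17 is odd  OK
3) values 7 < 9 < 17  OK
4) a8=9, a5=20, a3=7; 1 of them equals 20  OK
5) a3 = 7 lies in [6, 9]  OK
6) a5² + a3² = 20² + 7² = 400 + 49 = 449, not 447  FAIL
7) a7 − a6 = 17 − 1 = 16  OK

The assignment fails constraint 6.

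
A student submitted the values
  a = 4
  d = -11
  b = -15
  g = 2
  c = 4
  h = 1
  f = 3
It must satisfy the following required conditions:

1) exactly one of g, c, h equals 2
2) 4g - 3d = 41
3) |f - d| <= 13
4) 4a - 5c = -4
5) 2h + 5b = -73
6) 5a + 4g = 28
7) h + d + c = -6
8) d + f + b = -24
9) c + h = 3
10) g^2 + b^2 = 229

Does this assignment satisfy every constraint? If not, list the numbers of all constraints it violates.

The assignment fails constraints 3, 8, and 9.

1) g=2, c=4, h=1; 1 of them equals 2  true
2) 4g - 3d = 4(2) - 3(-11) = 41  true
3) |3 - (-11)| = 14; 14 > 13, exceeds bound 13  false
4) 4a - 5c = 4(4) - 5(4) = -4  true
5) 2h + 5b = 2(1) + 5(-15) = -73  true
6) 5a + 4g = 5(4) + 4(2) = 28  true
7) h + d + c = 1 + (-11) + 4 = -6  true
8) d + f + b = -11 + 3 + (-15) = -23, not -24  false
9) c + h = 4 + 1 = 5, not 3  false
10) g^2 + b^2 = 2^2 + (-15)^2 = 4 + 225 = 229  true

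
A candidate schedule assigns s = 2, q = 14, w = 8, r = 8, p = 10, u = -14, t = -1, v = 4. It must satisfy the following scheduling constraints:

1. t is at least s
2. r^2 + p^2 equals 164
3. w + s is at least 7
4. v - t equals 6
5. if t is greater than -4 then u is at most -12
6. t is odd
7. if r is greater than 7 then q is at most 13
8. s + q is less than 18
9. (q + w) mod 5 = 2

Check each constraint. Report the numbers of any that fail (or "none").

1. t = -1, s = 2; -1 < 2 (want ≥) — fails.
2. r^2 + p^2 = 8^2 + 10^2 = 64 + 100 = 164 — holds.
3. w + s = 8 + 2 = 10; 10 ≥ 7 — holds.
4. v - t = 4 - (-1) = 5, not 6 — fails.
5. t = -1 > -4, so we need u ≤ -12; u = -14 ≤ -12 — holds.
6. t = -1 is odd — holds.
7. r = 8 > 7, so we need q ≤ 13; but q = 14 > 13 — fails.
8. s + q = 2 + 14 = 16; 16 < 18 — holds.
9. q + w = 22; 22 mod 5 = 2 — holds.

Constraints 1, 4, 7 are violated.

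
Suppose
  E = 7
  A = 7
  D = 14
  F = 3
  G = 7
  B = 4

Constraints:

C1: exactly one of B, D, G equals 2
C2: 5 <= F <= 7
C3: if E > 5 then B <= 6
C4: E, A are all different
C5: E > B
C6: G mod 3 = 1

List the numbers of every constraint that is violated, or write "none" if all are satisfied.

C1: B=4, D=14, G=7; 0 of them equal 2, not exactly one — does not hold.
C2: F = 3 is outside [5, 7] — does not hold.
C3: E = 7 > 5, so we need B ≤ 6; B = 4 ≤ 6 — holds.
C4: E = A = 7, not all different — does not hold.
C5: E = 7, B = 4; 7 > 4 — holds.
C6: 7 mod 3 = 1 — holds.

Constraints 1, 2, 4 do not hold.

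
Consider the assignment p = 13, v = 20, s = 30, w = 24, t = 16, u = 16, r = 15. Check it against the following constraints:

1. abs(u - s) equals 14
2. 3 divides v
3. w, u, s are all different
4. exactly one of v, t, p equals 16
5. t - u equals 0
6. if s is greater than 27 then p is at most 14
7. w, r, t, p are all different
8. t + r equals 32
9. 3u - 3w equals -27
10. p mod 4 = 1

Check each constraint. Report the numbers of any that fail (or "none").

The assignment fails constraints 2, 8, 9.

1. abs(16 - 30) = 14  yes
2. 20 = 3*6 + 2, so 3 does not divide 20  no
3. values 24, 16, 30 are pairwise distinct  yes
4. v=20, t=16, p=13; 1 of them equals 16  yes
5. t - u = 16 - 16 = 0  yes
6. s = 30 > 27, so we need p ≤ 14; p = 13 ≤ 14  yes
7. values 24, 15, 16, 13 are pairwise distinct  yes
8. t + r = 16 + 15 = 31, not 32  no
9. 3u - 3w = 3(16) - 3(24) = -24, not -27  no
10. 13 mod 4 = 1  yes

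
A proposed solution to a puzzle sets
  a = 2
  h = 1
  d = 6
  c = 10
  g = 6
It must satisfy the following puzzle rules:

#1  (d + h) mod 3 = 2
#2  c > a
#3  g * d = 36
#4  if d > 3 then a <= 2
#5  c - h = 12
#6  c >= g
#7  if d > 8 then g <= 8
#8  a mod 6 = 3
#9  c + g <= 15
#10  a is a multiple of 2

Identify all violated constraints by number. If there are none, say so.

The assignment fails constraints 1, 5, 8, 9.

#1 d + h = 7; 7 mod 3 = 1, not 2 — violated.
#2 c = 10, a = 2; 10 > 2 — OK.
#3 g * d = 6 * 6 = 36 — OK.
#4 d = 6 > 3, so we need a ≤ 2; a = 2 ≤ 2 — OK.
#5 c - h = 10 - 1 = 9, not 12 — violated.
#6 c = 10, g = 6; 10 ≥ 6 — OK.
#7 d = 6, not > 8; antecedent false, conditional vacuously true — OK.
#8 2 mod 6 = 2, not 3 — violated.
#9 c + g = 10 + 6 = 16; 16 > 15, bound 15 not met — violated.
#10 2 / 2 = 1, so 2 divides 2 — OK.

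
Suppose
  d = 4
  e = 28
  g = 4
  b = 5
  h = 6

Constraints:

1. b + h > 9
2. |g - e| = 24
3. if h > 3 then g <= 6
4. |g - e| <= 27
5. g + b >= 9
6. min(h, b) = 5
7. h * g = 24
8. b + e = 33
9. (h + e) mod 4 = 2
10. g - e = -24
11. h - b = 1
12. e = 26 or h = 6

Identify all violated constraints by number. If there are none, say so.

All constraints are satisfied.

1. b + h = 5 + 6 = 11; 11 > 9 — holds.
2. |4 - 28| = 24 — holds.
3. h = 6 > 3, so we need g ≤ 6; g = 4 ≤ 6 — holds.
4. |4 - 28| = 24; 24 ≤ 27 — holds.
5. g + b = 4 + 5 = 9; 9 ≥ 9 — holds.
6. min(6, 5) = 5 — holds.
7. h * g = 6 * 4 = 24 — holds.
8. b + e = 5 + 28 = 33 — holds.
9. h + e = 34; 34 mod 4 = 2 — holds.
10. g - e = 4 - 28 = -24 — holds.
11. h - b = 6 - 5 = 1 — holds.
12. e = 28 ≠ 26, but h = 6 = 6 (second disjunct) — holds.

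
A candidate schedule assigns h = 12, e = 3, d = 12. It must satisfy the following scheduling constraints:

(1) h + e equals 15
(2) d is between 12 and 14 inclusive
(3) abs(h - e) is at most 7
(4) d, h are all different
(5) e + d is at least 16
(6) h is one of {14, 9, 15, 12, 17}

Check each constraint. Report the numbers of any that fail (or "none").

(1) h + e = 12 + 3 = 15  true
(2) d = 12 lies in [12, 14]  true
(3) abs(12 - 3) = 9; 9 > 7, exceeds bound 7  false
(4) d = h = 12, not all different  false
(5) e + d = 3 + 12 = 15; 15 < 16, bound 16 not met  false
(6) h = 12 is in {14, 9, 15, 12, 17}  true

Constraints 3, 4, 5 are violated.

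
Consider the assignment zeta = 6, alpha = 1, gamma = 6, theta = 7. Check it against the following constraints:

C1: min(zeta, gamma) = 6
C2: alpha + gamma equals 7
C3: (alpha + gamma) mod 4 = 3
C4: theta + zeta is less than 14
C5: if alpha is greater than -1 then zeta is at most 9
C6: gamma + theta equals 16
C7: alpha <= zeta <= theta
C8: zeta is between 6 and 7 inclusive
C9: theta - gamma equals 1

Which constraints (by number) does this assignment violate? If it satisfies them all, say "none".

Constraint 6 is violated.

C1: min(6, 6) = 6  ✓
C2: alpha + gamma = 1 + 6 = 7  ✓
C3: alpha + gamma = 7; 7 mod 4 = 3  ✓
C4: theta + zeta = 7 + 6 = 13; 13 < 14  ✓
C5: alpha = 1 > -1, so we need zeta ≤ 9; zeta = 6 ≤ 9  ✓
C6: gamma + theta = 6 + 7 = 13, not 16  ✗
C7: values 1 <= 6 <= 7  ✓
C8: zeta = 6 lies in [6, 7]  ✓
C9: theta - gamma = 7 - 6 = 1  ✓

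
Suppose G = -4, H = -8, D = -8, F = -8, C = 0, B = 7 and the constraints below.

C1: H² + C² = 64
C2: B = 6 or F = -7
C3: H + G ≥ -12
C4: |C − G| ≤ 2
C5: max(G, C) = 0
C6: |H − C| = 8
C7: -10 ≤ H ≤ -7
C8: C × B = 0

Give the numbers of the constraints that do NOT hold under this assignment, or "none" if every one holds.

C1: H² + C² = (-8)² + 0² = 64 + 0 = 64  yes
C2: B = 7 ≠ 6 and F = -8 ≠ -7; both disjuncts false  no
C3: H + G = -8 + (-4) = -12; -12 ≥ -12  yes
C4: |0 − (-4)| = 4; 4 > 2, exceeds bound 2  no
C5: max(-4, 0) = 0  yes
C6: |-8 − 0| = 8  yes
C7: H = -8 lies in [-10, -7]  yes
C8: C × B = 0 × 7 = 0  yes

Constraints 2 and 4 are violated.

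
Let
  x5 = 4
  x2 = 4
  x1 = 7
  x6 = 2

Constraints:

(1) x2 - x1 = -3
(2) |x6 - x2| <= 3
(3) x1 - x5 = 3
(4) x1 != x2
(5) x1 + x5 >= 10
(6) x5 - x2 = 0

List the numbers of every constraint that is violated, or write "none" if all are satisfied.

(1) x2 - x1 = 4 - 7 = -3 — OK.
(2) |2 - 4| = 2; 2 ≤ 3 — OK.
(3) x1 - x5 = 7 - 4 = 3 — OK.
(4) x1 = 7, x2 = 4; distinct — OK.
(5) x1 + x5 = 7 + 4 = 11; 11 ≥ 10 — OK.
(6) x5 - x2 = 4 - 4 = 0 — OK.

The assignment satisfies every constraint.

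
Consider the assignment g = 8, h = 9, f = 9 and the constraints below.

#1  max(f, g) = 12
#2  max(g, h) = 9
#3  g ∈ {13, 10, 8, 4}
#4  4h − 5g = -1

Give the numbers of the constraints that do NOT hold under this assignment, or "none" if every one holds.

#1 max(9, 8) = 9, not 12  ✘
#2 max(8, 9) = 9  ✔
#3 g = 8 is in {13, 10, 8, 4}  ✔
#4 4h − 5g = 4(9) − 5(8) = -4, not -1  ✘

No — constraints 1 and 4 are not satisfied.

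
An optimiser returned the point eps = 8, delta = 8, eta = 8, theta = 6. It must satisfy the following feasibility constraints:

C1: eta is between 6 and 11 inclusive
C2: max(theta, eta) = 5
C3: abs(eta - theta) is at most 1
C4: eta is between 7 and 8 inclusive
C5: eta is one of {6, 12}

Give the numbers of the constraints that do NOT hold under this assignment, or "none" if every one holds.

C1: eta = 8 lies in [6, 11] — holds.
C2: max(6, 8) = 8, not 5 — does not hold.
C3: abs(8 - 6) = 2; 2 > 1, exceeds bound 1 — does not hold.
C4: eta = 8 lies in [7, 8] — holds.
C5: eta = 8 is not in {6, 12} — does not hold.

Constraints 2, 3, and 5 are violated.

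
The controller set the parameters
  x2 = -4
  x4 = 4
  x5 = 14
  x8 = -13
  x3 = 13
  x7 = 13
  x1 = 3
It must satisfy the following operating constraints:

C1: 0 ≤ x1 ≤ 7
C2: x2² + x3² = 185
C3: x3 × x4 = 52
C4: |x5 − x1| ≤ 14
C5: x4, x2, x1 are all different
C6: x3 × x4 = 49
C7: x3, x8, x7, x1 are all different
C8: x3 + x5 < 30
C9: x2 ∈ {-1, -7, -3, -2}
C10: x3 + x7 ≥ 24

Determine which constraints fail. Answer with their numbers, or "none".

No — constraints 6, 7, 9 are not satisfied.

C1: x1 = 3 lies in [0, 7]  ✓
C2: x2² + x3² = (-4)² + 13² = 16 + 169 = 185  ✓
C3: x3 × x4 = 13 × 4 = 52  ✓
C4: |14 − 3| = 11; 11 ≤ 14  ✓
C5: values 4, -4, 3 are pairwise distinct  ✓
C6: x3 × x4 = 13 × 4 = 52, not 49  ✗
C7: x3 = x7 = 13, not all different  ✗
C8: x3 + x5 = 13 + 14 = 27; 27 < 30  ✓
C9: x2 = -4 is not in {-1, -7, -3, -2}  ✗
C10: x3 + x7 = 13 + 13 = 26; 26 ≥ 24  ✓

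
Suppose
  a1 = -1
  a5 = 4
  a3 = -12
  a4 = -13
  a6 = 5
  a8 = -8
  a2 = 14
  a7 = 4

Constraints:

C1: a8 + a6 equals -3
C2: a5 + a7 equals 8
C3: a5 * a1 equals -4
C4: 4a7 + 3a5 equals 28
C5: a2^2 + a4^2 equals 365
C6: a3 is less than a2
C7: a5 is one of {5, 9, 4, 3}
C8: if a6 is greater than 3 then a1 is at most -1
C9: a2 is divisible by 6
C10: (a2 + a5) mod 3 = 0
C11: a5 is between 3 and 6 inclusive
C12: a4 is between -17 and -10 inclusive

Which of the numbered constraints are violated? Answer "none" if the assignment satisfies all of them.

No — constraint 9 is not satisfied.

C1: a8 + a6 = -8 + 5 = -3 — satisfied.
C2: a5 + a7 = 4 + 4 = 8 — satisfied.
C3: a5 * a1 = 4 * (-1) = -4 — satisfied.
C4: 4a7 + 3a5 = 4(4) + 3(4) = 28 — satisfied.
C5: a2^2 + a4^2 = 14^2 + (-13)^2 = 196 + 169 = 365 — satisfied.
C6: a3 = -12, a2 = 14; -12 < 14 — satisfied.
C7: a5 = 4 is in {5, 9, 4, 3} — satisfied.
C8: a6 = 5 > 3, so we need a1 ≤ -1; a1 = -1 ≤ -1 — satisfied.
C9: 14 = 6*2 + 2, so 6 does not divide 14 — violated.
C10: a2 + a5 = 18; 18 mod 3 = 0 — satisfied.
C11: a5 = 4 lies in [3, 6] — satisfied.
C12: a4 = -13 lies in [-17, -10] — satisfied.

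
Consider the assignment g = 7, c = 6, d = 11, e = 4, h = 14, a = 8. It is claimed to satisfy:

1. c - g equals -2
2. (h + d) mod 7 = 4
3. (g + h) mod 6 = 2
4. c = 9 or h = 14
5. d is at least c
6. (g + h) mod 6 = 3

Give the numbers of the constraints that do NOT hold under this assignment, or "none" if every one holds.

1. c - g = 6 - 7 = -1, not -2 — does not hold.
2. h + d = 25; 25 mod 7 = 4 — holds.
3. g + h = 21; 21 mod 6 = 3, not 2 — does not hold.
4. c = 6 ≠ 9, but h = 14 = 14 (second disjunct) — holds.
5. d = 11, c = 6; 11 ≥ 6 — holds.
6. g + h = 21; 21 mod 6 = 3 — holds.

Constraints 1 and 3 do not hold.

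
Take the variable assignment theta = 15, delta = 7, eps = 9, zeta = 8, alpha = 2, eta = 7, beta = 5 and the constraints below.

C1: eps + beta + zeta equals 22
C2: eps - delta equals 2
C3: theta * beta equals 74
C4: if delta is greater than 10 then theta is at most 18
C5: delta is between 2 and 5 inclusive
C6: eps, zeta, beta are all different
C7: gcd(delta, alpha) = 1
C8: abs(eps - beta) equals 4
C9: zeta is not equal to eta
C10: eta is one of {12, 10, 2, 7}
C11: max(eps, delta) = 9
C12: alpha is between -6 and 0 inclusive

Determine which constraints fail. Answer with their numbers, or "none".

Violated: 3, 5, and 12.

C1: eps + beta + zeta = 9 + 5 + 8 = 22 — holds.
C2: eps - delta = 9 - 7 = 2 — holds.
C3: theta * beta = 15 * 5 = 75, not 74 — fails.
C4: delta = 7, not > 10; antecedent false, conditional vacuously true — holds.
C5: delta = 7 is outside [2, 5] — fails.
C6: values 9, 8, 5 are pairwise distinct — holds.
C7: gcd(7, 2) = 1 — holds.
C8: abs(9 - 5) = 4 — holds.
C9: zeta = 8, eta = 7; distinct — holds.
C10: eta = 7 is in {12, 10, 2, 7} — holds.
C11: max(9, 7) = 9 — holds.
C12: alpha = 2 is outside [-6, 0] — fails.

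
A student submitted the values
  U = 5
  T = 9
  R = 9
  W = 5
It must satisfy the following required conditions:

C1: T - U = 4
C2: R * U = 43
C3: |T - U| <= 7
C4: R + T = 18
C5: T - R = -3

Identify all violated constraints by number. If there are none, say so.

The assignment fails constraints 2, 5.

C1: T - U = 9 - 5 = 4 — holds.
C2: R * U = 9 * 5 = 45, not 43 — fails.
C3: |9 - 5| = 4; 4 ≤ 7 — holds.
C4: R + T = 9 + 9 = 18 — holds.
C5: T - R = 9 - 9 = 0, not -3 — fails.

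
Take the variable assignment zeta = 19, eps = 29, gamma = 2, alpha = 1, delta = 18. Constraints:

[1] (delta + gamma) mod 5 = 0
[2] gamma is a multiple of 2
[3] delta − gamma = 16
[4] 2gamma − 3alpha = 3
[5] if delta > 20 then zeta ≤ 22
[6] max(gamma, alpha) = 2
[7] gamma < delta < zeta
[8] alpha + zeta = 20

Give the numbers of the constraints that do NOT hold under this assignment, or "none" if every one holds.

Constraint 4 is violated.

[1] delta + gamma = 20; 20 mod 5 = 0  holds
[2] 2 / 2 = 1, so 2 divides 2  holds
[3] delta − gamma = 18 − 2 = 16  holds
[4] 2gamma − 3alpha = 2(2) − 3(1) = 1, not 3  fails
[5] delta = 18, not > 20; antecedent false, conditional vacuously true  holds
[6] max(2, 1) = 2  holds
[7] values 2 < 18 < 19  holds
[8] alpha + zeta = 1 + 19 = 20  holds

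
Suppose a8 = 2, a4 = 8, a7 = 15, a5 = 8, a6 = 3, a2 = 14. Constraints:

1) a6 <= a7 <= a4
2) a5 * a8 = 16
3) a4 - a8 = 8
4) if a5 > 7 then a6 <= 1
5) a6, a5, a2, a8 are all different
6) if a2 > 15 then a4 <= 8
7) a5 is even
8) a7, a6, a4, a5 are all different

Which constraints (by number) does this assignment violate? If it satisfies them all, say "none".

1) values 3, 15, 8; a7 = 15 is not <= a4 = 8 — does not hold.
2) a5 * a8 = 8 * 2 = 16 — holds.
3) a4 - a8 = 8 - 2 = 6, not 8 — does not hold.
4) a5 = 8 > 7, so we need a6 ≤ 1; but a6 = 3 > 1 — does not hold.
5) values 3, 8, 14, 2 are pairwise distinct — holds.
6) a2 = 14, not > 15; antecedent false, conditional vacuously true — holds.
7) a5 = 8 is even — holds.
8) a4 = a5 = 8, not all different — does not hold.

No — constraints 1, 3, 4, and 8 are not satisfied.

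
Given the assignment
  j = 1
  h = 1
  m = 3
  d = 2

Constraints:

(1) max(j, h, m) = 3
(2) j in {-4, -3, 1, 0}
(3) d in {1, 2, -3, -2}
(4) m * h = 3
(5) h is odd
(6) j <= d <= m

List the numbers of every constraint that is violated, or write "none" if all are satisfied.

All constraints are satisfied.

(1) max(1, 1, 3) = 3  true
(2) j = 1 is in {-4, -3, 1, 0}  true
(3) d = 2 is in {1, 2, -3, -2}  true
(4) m * h = 3 * 1 = 3  true
(5) h = 1 is odd  true
(6) values 1 <= 2 <= 3  true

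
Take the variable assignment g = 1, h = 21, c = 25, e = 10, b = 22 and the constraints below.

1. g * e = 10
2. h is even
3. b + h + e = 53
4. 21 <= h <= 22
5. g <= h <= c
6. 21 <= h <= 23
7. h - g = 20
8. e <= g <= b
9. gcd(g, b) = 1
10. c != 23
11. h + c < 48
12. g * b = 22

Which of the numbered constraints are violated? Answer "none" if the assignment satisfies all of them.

Constraints 2 and 8 do not hold.

1. g * e = 1 * 10 = 10 — satisfied.
2. h = 21 is odd — violated.
3. b + h + e = 22 + 21 + 10 = 53 — satisfied.
4. h = 21 lies in [21, 22] — satisfied.
5. values 1 <= 21 <= 25 — satisfied.
6. h = 21 lies in [21, 23] — satisfied.
7. h - g = 21 - 1 = 20 — satisfied.
8. values 10, 1, 22; e = 10 is not <= g = 1 — violated.
9. gcd(1, 22) = 1 — satisfied.
10. c = 25, and 25 ≠ 23 — satisfied.
11. h + c = 21 + 25 = 46; 46 < 48 — satisfied.
12. g * b = 1 * 22 = 22 — satisfied.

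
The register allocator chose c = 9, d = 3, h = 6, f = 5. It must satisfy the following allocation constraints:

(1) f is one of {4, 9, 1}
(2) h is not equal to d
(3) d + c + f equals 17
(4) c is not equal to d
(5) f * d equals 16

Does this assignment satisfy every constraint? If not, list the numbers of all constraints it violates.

Constraints 1, 5 are violated.

(1) f = 5 is not in {4, 9, 1}  no
(2) h = 6, d = 3; distinct  yes
(3) d + c + f = 3 + 9 + 5 = 17  yes
(4) c = 9, d = 3; distinct  yes
(5) f * d = 5 * 3 = 15, not 16  no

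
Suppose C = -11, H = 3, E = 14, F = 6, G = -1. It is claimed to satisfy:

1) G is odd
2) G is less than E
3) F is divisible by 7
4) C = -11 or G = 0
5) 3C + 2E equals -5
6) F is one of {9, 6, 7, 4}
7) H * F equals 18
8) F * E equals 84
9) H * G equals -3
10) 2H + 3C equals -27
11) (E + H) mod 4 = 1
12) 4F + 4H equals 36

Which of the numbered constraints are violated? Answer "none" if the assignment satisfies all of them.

No — constraint 3 is not satisfied.

1) G = -1 is odd  ✔
2) G = -1, E = 14; -1 < 14  ✔
3) 6 = 7*0 + 6, so 7 does not divide 6  ✘
4) C = -11 = -11 (first disjunct)  ✔
5) 3C + 2E = 3(-11) + 2(14) = -5  ✔
6) F = 6 is in {9, 6, 7, 4}  ✔
7) H * F = 3 * 6 = 18  ✔
8) F * E = 6 * 14 = 84  ✔
9) H * G = 3 * (-1) = -3  ✔
10) 2H + 3C = 2(3) + 3(-11) = -27  ✔
11) E + H = 17; 17 mod 4 = 1  ✔
12) 4F + 4H = 4(6) + 4(3) = 36  ✔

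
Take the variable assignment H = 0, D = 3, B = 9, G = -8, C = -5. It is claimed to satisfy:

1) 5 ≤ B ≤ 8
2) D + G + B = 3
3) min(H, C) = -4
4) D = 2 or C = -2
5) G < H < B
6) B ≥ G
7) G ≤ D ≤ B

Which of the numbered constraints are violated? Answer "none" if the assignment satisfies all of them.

Violated: 1, 2, 3, and 4.

1) B = 9 is outside [5, 8]  ✘
2) D + G + B = 3 + (-8) + 9 = 4, not 3  ✘
3) min(0, -5) = -5, not -4  ✘
4) D = 3 ≠ 2 and C = -5 ≠ -2; both disjuncts false  ✘
5) values -8 < 0 < 9  ✔
6) B = 9, G = -8; 9 ≥ -8  ✔
7) values -8 ≤ 3 ≤ 9  ✔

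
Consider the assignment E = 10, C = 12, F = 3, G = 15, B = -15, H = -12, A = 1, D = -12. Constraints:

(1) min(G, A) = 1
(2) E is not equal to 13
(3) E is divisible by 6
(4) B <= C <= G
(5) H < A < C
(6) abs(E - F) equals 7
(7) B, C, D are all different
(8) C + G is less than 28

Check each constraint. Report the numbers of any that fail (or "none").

The assignment fails constraint 3.

(1) min(15, 1) = 1 — satisfied.
(2) E = 10, and 10 ≠ 13 — satisfied.
(3) 10 = 6*1 + 4, so 6 does not divide 10 — violated.
(4) values -15 <= 12 <= 15 — satisfied.
(5) values -12 < 1 < 12 — satisfied.
(6) abs(10 - 3) = 7 — satisfied.
(7) values -15, 12, -12 are pairwise distinct — satisfied.
(8) C + G = 12 + 15 = 27; 27 < 28 — satisfied.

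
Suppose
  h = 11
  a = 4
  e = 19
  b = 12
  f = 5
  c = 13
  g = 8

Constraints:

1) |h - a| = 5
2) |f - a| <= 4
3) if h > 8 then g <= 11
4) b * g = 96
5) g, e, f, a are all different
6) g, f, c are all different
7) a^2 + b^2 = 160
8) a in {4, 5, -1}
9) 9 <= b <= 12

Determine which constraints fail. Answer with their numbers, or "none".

1) |11 - 4| = 7, not 5  fails
2) |5 - 4| = 1; 1 ≤ 4  holds
3) h = 11 > 8, so we need g ≤ 11; g = 8 ≤ 11  holds
4) b * g = 12 * 8 = 96  holds
5) values 8, 19, 5, 4 are pairwise distinct  holds
6) values 8, 5, 13 are pairwise distinct  holds
7) a^2 + b^2 = 4^2 + 12^2 = 16 + 144 = 160  holds
8) a = 4 is in {4, 5, -1}  holds
9) b = 12 lies in [9, 12]  holds

Constraint 1 is violated.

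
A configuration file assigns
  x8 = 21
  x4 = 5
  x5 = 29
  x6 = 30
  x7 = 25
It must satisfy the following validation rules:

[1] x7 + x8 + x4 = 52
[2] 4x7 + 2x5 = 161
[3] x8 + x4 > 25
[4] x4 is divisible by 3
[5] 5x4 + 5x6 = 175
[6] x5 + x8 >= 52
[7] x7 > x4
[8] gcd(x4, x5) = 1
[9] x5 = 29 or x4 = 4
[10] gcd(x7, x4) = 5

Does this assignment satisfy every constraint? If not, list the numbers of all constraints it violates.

[1] x7 + x8 + x4 = 25 + 21 + 5 = 51, not 52 — fails.
[2] 4x7 + 2x5 = 4(25) + 2(29) = 158, not 161 — fails.
[3] x8 + x4 = 21 + 5 = 26; 26 > 25 — holds.
[4] 5 = 3*1 + 2, so 3 does not divide 5 — fails.
[5] 5x4 + 5x6 = 5(5) + 5(30) = 175 — holds.
[6] x5 + x8 = 29 + 21 = 50; 50 < 52, bound 52 not met — fails.
[7] x7 = 25, x4 = 5; 25 > 5 — holds.
[8] gcd(5, 29) = 1 — holds.
[9] x5 = 29 = 29 (first disjunct) — holds.
[10] gcd(25, 5) = 5 — holds.

Constraints 1, 2, 4, 6 do not hold.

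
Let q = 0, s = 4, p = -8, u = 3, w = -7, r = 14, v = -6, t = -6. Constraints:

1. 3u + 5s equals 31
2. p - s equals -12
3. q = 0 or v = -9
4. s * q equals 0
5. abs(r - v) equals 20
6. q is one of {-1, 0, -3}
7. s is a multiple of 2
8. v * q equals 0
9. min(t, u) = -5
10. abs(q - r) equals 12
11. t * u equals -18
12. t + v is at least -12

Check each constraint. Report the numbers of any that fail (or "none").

No — constraints 1, 9, 10 are not satisfied.

1. 3u + 5s = 3(3) + 5(4) = 29, not 31 — violated.
2. p - s = -8 - 4 = -12 — OK.
3. q = 0 = 0 (first disjunct) — OK.
4. s * q = 4 * 0 = 0 — OK.
5. abs(14 - (-6)) = 20 — OK.
6. q = 0 is in {-1, 0, -3} — OK.
7. 4 / 2 = 2, so 2 divides 4 — OK.
8. v * q = -6 * 0 = 0 — OK.
9. min(-6, 3) = -6, not -5 — violated.
10. abs(0 - 14) = 14, not 12 — violated.
11. t * u = -6 * 3 = -18 — OK.
12. t + v = -6 + (-6) = -12; -12 ≥ -12 — OK.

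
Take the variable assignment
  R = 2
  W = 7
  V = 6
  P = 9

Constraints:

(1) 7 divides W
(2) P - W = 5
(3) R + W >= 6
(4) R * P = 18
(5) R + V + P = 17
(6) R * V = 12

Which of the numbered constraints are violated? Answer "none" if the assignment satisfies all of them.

(1) 7 / 7 = 1, so 7 divides 7  ✔
(2) P - W = 9 - 7 = 2, not 5  ✘
(3) R + W = 2 + 7 = 9; 9 ≥ 6  ✔
(4) R * P = 2 * 9 = 18  ✔
(5) R + V + P = 2 + 6 + 9 = 17  ✔
(6) R * V = 2 * 6 = 12  ✔

No — constraint 2 is not satisfied.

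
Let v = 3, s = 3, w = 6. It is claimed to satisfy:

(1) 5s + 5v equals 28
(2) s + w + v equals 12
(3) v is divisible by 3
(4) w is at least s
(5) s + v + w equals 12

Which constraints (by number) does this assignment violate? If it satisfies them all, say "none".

(1) 5s + 5v = 5(3) + 5(3) = 30, not 28  ✗
(2) s + w + v = 3 + 6 + 3 = 12  ✓
(3) 3 / 3 = 1, so 3 divides 3  ✓
(4) w = 6, s = 3; 6 ≥ 3  ✓
(5) s + v + w = 3 + 3 + 6 = 12  ✓

Constraint 1 does not hold.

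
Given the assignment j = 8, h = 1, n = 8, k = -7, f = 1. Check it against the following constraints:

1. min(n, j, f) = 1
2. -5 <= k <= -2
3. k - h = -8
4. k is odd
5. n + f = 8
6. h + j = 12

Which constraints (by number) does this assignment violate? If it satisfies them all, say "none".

1. min(8, 8, 1) = 1  ✔
2. k = -7 is outside [-5, -2]  ✘
3. k - h = -7 - 1 = -8  ✔
4. k = -7 is odd  ✔
5. n + f = 8 + 1 = 9, not 8  ✘
6. h + j = 1 + 8 = 9, not 12  ✘

Constraints 2, 5, and 6 do not hold.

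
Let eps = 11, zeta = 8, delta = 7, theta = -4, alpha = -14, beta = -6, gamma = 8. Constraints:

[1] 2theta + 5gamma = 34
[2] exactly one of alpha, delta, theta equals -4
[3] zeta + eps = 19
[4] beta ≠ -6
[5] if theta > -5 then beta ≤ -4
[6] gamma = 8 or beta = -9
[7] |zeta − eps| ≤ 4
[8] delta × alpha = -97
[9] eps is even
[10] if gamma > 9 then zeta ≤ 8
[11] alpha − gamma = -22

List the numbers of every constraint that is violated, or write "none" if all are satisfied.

[1] 2theta + 5gamma = 2(-4) + 5(8) = 32, not 34 — violated.
[2] alpha=-14, delta=7, theta=-4; 1 of them equals -4 — satisfied.
[3] zeta + eps = 8 + 11 = 19 — satisfied.
[4] beta = -6, but -6 is required to differ — violated.
[5] theta = -4 > -5, so we need beta ≤ -4; beta = -6 ≤ -4 — satisfied.
[6] gamma = 8 = 8 (first disjunct) — satisfied.
[7] |8 − 11| = 3; 3 ≤ 4 — satisfied.
[8] delta × alpha = 7 × (-14) = -98, not -97 — violated.
[9] eps = 11 is odd — violated.
[10] gamma = 8, not > 9; antecedent false, conditional vacuously true — satisfied.
[11] alpha − gamma = -14 − 8 = -22 — satisfied.

Violated: 1, 4, 8, 9.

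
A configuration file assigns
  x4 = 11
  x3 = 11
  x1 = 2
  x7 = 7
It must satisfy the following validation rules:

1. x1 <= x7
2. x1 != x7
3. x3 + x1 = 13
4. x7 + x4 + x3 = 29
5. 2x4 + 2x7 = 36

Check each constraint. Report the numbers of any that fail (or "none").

1. x1 = 2, x7 = 7; 2 ≤ 7 — satisfied.
2. x1 = 2, x7 = 7; distinct — satisfied.
3. x3 + x1 = 11 + 2 = 13 — satisfied.
4. x7 + x4 + x3 = 7 + 11 + 11 = 29 — satisfied.
5. 2x4 + 2x7 = 2(11) + 2(7) = 36 — satisfied.

No violations.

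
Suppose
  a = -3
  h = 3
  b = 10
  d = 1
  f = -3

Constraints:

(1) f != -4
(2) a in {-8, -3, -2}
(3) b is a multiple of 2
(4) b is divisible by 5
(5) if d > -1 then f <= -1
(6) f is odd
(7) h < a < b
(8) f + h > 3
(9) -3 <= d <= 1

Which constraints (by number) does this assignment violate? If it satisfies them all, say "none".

The assignment fails constraints 7 and 8.

(1) f = -3, and -3 ≠ -4  OK
(2) a = -3 is in {-8, -3, -2}  OK
(3) 10 / 2 = 5, so 2 divides 10  OK
(4) 10 / 5 = 2, so 5 divides 10  OK
(5) d = 1 > -1, so we need f ≤ -1; f = -3 ≤ -1  OK
(6) f = -3 is odd  OK
(7) values 3, -3, 10; h = 3 is not < a = -3  FAIL
(8) f + h = -3 + 3 = 0; 0 ≤ 3, bound 3 not met  FAIL
(9) d = 1 lies in [-3, 1]  OK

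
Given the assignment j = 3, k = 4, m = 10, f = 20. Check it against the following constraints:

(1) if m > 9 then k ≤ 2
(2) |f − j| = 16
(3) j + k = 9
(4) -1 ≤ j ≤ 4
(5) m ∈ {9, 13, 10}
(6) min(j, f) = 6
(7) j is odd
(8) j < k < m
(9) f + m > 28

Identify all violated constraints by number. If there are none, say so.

The assignment fails constraints 1, 2, 3, 6.

(1) m = 10 > 9, so we need k ≤ 2; but k = 4 > 2 — violated.
(2) |20 − 3| = 17, not 16 — violated.
(3) j + k = 3 + 4 = 7, not 9 — violated.
(4) j = 3 lies in [-1, 4] — satisfied.
(5) m = 10 is in {9, 13, 10} — satisfied.
(6) min(3, 20) = 3, not 6 — violated.
(7) j = 3 is odd — satisfied.
(8) values 3 < 4 < 10 — satisfied.
(9) f + m = 20 + 10 = 30; 30 > 28 — satisfied.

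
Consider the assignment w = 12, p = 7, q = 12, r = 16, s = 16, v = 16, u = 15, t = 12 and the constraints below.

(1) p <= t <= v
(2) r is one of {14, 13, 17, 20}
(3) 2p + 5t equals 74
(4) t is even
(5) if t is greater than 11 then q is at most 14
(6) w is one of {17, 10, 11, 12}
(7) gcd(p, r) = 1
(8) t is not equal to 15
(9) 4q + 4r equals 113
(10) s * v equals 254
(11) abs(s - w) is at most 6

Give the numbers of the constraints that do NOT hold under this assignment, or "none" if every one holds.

The assignment fails constraints 2, 9, and 10.

(1) values 7 <= 12 <= 16 — holds.
(2) r = 16 is not in {14, 13, 17, 20} — fails.
(3) 2p + 5t = 2(7) + 5(12) = 74 — holds.
(4) t = 12 is even — holds.
(5) t = 12 > 11, so we need q ≤ 14; q = 12 ≤ 14 — holds.
(6) w = 12 is in {17, 10, 11, 12} — holds.
(7) gcd(7, 16) = 1 — holds.
(8) t = 12, and 12 ≠ 15 — holds.
(9) 4q + 4r = 4(12) + 4(16) = 112, not 113 — fails.
(10) s * v = 16 * 16 = 256, not 254 — fails.
(11) abs(16 - 12) = 4; 4 ≤ 6 — holds.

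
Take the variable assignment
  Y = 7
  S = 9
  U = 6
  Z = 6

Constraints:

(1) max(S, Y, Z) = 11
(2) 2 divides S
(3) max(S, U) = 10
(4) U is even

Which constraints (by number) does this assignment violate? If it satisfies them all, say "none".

Constraints 1, 2, 3 do not hold.

(1) max(9, 7, 6) = 9, not 11 — fails.
(2) 9 = 2*4 + 1, so 2 does not divide 9 — fails.
(3) max(9, 6) = 9, not 10 — fails.
(4) U = 6 is even — holds.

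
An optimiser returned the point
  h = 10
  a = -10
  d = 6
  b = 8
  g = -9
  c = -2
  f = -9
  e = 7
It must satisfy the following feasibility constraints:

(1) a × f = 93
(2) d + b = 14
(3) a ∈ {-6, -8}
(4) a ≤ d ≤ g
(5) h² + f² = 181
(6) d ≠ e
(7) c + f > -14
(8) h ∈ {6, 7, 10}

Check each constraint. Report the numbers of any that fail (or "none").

(1) a × f = -10 × (-9) = 90, not 93 — violated.
(2) d + b = 6 + 8 = 14 — satisfied.
(3) a = -10 is not in {-6, -8} — violated.
(4) values -10, 6, -9; d = 6 is not ≤ g = -9 — violated.
(5) h² + f² = 10² + (-9)² = 100 + 81 = 181 — satisfied.
(6) d = 6, e = 7; distinct — satisfied.
(7) c + f = -2 + (-9) = -11; -11 > -14 — satisfied.
(8) h = 10 is in {6, 7, 10} — satisfied.

No — constraints 1, 3, 4 are not satisfied.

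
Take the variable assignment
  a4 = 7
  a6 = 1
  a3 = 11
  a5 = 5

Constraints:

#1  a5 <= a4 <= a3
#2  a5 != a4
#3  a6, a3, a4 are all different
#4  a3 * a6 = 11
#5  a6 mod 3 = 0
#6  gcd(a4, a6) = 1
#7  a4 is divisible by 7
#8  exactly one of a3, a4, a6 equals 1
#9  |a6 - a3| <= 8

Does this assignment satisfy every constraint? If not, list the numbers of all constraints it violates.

The assignment fails constraints 5 and 9.

#1 values 5 <= 7 <= 11  ✔
#2 a5 = 5, a4 = 7; distinct  ✔
#3 values 1, 11, 7 are pairwise distinct  ✔
#4 a3 * a6 = 11 * 1 = 11  ✔
#5 1 mod 3 = 1, not 0  ✘
#6 gcd(7, 1) = 1  ✔
#7 7 / 7 = 1, so 7 divides 7  ✔
#8 a3=11, a4=7, a6=1; 1 of them equals 1  ✔
#9 |1 - 11| = 10; 10 > 8, exceeds bound 8  ✘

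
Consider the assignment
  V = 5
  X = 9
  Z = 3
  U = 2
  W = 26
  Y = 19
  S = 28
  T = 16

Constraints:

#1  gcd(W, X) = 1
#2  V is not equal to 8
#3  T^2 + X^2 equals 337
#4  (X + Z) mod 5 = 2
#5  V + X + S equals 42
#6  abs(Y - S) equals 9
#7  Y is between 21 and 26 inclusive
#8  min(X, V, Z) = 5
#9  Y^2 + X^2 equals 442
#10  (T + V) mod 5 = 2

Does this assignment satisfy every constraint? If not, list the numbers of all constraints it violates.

#1 gcd(26, 9) = 1  true
#2 V = 5, and 5 ≠ 8  true
#3 T^2 + X^2 = 16^2 + 9^2 = 256 + 81 = 337  true
#4 X + Z = 12; 12 mod 5 = 2  true
#5 V + X + S = 5 + 9 + 28 = 42  true
#6 abs(19 - 28) = 9  true
#7 Y = 19 is outside [21, 26]  false
#8 min(9, 5, 3) = 3, not 5  false
#9 Y^2 + X^2 = 19^2 + 9^2 = 361 + 81 = 442  true
#10 T + V = 21; 21 mod 5 = 1, not 2  false

No — constraints 7, 8, and 10 are not satisfied.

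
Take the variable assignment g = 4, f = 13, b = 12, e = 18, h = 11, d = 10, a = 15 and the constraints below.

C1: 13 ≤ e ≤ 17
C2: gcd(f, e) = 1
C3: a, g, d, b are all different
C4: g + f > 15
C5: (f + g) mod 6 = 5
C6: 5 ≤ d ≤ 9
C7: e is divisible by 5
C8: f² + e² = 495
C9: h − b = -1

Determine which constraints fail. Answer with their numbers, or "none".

No — constraints 1, 6, 7, and 8 are not satisfied.

C1: e = 18 is outside [13, 17] — violated.
C2: gcd(13, 18) = 1 — satisfied.
C3: values 15, 4, 10, 12 are pairwise distinct — satisfied.
C4: g + f = 4 + 13 = 17; 17 > 15 — satisfied.
C5: f + g = 17; 17 mod 6 = 5 — satisfied.
C6: d = 10 is outside [5, 9] — violated.
C7: 18 = 5×3 + 3, so 5 does not divide 18 — violated.
C8: f² + e² = 13² + 18² = 169 + 324 = 493, not 495 — violated.
C9: h − b = 11 − 12 = -1 — satisfied.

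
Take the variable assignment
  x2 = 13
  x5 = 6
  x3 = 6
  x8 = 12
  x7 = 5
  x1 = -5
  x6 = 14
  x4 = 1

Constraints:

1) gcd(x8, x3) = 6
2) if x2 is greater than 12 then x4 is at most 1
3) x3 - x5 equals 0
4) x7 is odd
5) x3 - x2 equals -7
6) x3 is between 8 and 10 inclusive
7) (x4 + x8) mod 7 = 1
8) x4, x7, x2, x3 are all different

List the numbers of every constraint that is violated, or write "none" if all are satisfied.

Constraints 6, 7 are violated.

1) gcd(12, 6) = 6  ✓
2) x2 = 13 > 12, so we need x4 ≤ 1; x4 = 1 ≤ 1  ✓
3) x3 - x5 = 6 - 6 = 0  ✓
4) x7 = 5 is odd  ✓
5) x3 - x2 = 6 - 13 = -7  ✓
6) x3 = 6 is outside [8, 10]  ✗
7) x4 + x8 = 13; 13 mod 7 = 6, not 1  ✗
8) values 1, 5, 13, 6 are pairwise distinct  ✓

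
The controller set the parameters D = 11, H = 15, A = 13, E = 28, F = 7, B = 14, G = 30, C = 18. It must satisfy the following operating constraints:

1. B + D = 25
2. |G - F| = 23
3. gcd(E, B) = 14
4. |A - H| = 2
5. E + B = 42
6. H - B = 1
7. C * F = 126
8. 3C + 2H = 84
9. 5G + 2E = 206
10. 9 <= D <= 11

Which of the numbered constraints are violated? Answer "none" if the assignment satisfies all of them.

No violations.

1. B + D = 14 + 11 = 25 — OK.
2. |30 - 7| = 23 — OK.
3. gcd(28, 14) = 14 — OK.
4. |13 - 15| = 2 — OK.
5. E + B = 28 + 14 = 42 — OK.
6. H - B = 15 - 14 = 1 — OK.
7. C * F = 18 * 7 = 126 — OK.
8. 3C + 2H = 3(18) + 2(15) = 84 — OK.
9. 5G + 2E = 5(30) + 2(28) = 206 — OK.
10. D = 11 lies in [9, 11] — OK.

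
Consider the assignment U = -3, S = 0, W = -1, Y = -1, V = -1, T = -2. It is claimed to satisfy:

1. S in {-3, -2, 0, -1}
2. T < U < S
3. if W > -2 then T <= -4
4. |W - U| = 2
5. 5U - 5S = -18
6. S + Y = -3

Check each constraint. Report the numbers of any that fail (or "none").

No — constraints 2, 3, 5, 6 are not satisfied.

1. S = 0 is in {-3, -2, 0, -1} — OK.
2. values -2, -3, 0; T = -2 is not < U = -3 — violated.
3. W = -1 > -2, so we need T ≤ -4; but T = -2 > -4 — violated.
4. |-1 - (-3)| = 2 — OK.
5. 5U - 5S = 5(-3) - 5(0) = -15, not -18 — violated.
6. S + Y = 0 + (-1) = -1, not -3 — violated.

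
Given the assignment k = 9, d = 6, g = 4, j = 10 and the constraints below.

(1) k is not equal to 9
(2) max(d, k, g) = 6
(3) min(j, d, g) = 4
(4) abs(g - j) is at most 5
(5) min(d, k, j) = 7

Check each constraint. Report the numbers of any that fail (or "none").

Constraints 1, 2, 4, and 5 are violated.

(1) k = 9, but 9 is required to differ — does not hold.
(2) max(6, 9, 4) = 9, not 6 — does not hold.
(3) min(10, 6, 4) = 4 — holds.
(4) abs(4 - 10) = 6; 6 > 5, exceeds bound 5 — does not hold.
(5) min(6, 9, 10) = 6, not 7 — does not hold.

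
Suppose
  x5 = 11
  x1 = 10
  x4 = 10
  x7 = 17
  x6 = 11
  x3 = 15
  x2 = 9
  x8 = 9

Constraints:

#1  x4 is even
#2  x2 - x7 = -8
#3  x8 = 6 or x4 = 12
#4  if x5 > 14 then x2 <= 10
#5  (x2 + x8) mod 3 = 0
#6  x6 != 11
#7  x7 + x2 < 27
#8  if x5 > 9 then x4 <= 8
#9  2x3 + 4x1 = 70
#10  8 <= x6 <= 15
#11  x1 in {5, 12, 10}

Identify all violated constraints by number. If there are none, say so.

Constraints 3, 6, and 8 are violated.

#1 x4 = 10 is even  ✔
#2 x2 - x7 = 9 - 17 = -8  ✔
#3 x8 = 9 ≠ 6 and x4 = 10 ≠ 12; both disjuncts false  ✘
#4 x5 = 11, not > 14; antecedent false, conditional vacuously true  ✔
#5 x2 + x8 = 18; 18 mod 3 = 0  ✔
#6 x6 = 11, but 11 is required to differ  ✘
#7 x7 + x2 = 17 + 9 = 26; 26 < 27  ✔
#8 x5 = 11 > 9, so we need x4 ≤ 8; but x4 = 10 > 8  ✘
#9 2x3 + 4x1 = 2(15) + 4(10) = 70  ✔
#10 x6 = 11 lies in [8, 15]  ✔
#11 x1 = 10 is in {5, 12, 10}  ✔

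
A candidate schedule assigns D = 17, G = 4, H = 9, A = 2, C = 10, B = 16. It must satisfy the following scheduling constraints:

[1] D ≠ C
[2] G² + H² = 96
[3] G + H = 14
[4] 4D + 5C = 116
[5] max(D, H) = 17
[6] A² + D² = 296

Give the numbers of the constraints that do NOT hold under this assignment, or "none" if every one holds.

[1] D = 17, C = 10; distinct — holds.
[2] G² + H² = 4² + 9² = 16 + 81 = 97, not 96 — fails.
[3] G + H = 4 + 9 = 13, not 14 — fails.
[4] 4D + 5C = 4(17) + 5(10) = 118, not 116 — fails.
[5] max(17, 9) = 17 — holds.
[6] A² + D² = 2² + 17² = 4 + 289 = 293, not 296 — fails.

No — constraints 2, 3, 4, and 6 are not satisfied.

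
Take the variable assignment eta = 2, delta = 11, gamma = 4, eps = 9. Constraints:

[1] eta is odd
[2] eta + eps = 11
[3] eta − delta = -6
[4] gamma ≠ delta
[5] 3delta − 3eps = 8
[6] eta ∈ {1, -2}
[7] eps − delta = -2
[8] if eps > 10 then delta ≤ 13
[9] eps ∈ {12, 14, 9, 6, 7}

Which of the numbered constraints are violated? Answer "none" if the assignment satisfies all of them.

[1] eta = 2 is even — violated.
[2] eta + eps = 2 + 9 = 11 — OK.
[3] eta − delta = 2 − 11 = -9, not -6 — violated.
[4] gamma = 4, delta = 11; distinct — OK.
[5] 3delta − 3eps = 3(11) − 3(9) = 6, not 8 — violated.
[6] eta = 2 is not in {1, -2} — violated.
[7] eps − delta = 9 − 11 = -2 — OK.
[8] eps = 9, not > 10; antecedent false, conditional vacuously true — OK.
[9] eps = 9 is in {12, 14, 9, 6, 7} — OK.

Constraints 1, 3, 5, and 6 are violated.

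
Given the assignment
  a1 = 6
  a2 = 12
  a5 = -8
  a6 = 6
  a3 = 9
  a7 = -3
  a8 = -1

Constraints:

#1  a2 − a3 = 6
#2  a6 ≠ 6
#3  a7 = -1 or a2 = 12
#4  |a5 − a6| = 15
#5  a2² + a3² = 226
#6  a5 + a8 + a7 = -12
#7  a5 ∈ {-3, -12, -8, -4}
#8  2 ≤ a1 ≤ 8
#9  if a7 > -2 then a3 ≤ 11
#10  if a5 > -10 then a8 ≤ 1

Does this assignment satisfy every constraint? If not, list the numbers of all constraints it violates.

#1 a2 − a3 = 12 − 9 = 3, not 6 — fails.
#2 a6 = 6, but 6 is required to differ — fails.
#3 a7 = -3 ≠ -1, but a2 = 12 = 12 (second disjunct) — holds.
#4 |-8 − 6| = 14, not 15 — fails.
#5 a2² + a3² = 12² + 9² = 144 + 81 = 225, not 226 — fails.
#6 a5 + a8 + a7 = -8 + (-1) + (-3) = -12 — holds.
#7 a5 = -8 is in {-3, -12, -8, -4} — holds.
#8 a1 = 6 lies in [2, 8] — holds.
#9 a7 = -3, not > -2; antecedent false, conditional vacuously true — holds.
#10 a5 = -8 > -10, so we need a8 ≤ 1; a8 = -1 ≤ 1 — holds.

Constraints 1, 2, 4, and 5 are violated.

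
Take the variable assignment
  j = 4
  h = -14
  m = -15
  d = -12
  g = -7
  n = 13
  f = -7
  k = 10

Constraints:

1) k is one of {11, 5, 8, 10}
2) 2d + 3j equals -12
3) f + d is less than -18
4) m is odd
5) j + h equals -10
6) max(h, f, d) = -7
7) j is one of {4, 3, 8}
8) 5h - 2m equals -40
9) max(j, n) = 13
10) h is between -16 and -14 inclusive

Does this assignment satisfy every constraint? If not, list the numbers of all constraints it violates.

No violations.

1) k = 10 is in {11, 5, 8, 10} — holds.
2) 2d + 3j = 2(-12) + 3(4) = -12 — holds.
3) f + d = -7 + (-12) = -19; -19 < -18 — holds.
4) m = -15 is odd — holds.
5) j + h = 4 + (-14) = -10 — holds.
6) max(-14, -7, -12) = -7 — holds.
7) j = 4 is in {4, 3, 8} — holds.
8) 5h - 2m = 5(-14) - 2(-15) = -40 — holds.
9) max(4, 13) = 13 — holds.
10) h = -14 lies in [-16, -14] — holds.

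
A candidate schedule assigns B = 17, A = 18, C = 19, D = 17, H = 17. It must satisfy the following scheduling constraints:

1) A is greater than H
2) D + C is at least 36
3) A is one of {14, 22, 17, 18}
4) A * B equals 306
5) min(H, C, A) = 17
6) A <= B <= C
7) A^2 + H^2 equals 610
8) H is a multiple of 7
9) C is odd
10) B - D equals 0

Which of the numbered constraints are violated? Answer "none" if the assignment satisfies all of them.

Violated: 6, 7, 8.

1) A = 18, H = 17; 18 > 17  ✔
2) D + C = 17 + 19 = 36; 36 ≥ 36  ✔
3) A = 18 is in {14, 22, 17, 18}  ✔
4) A * B = 18 * 17 = 306  ✔
5) min(17, 19, 18) = 17  ✔
6) values 18, 17, 19; A = 18 is not <= B = 17  ✘
7) A^2 + H^2 = 18^2 + 17^2 = 324 + 289 = 613, not 610  ✘
8) 17 = 7*2 + 3, so 7 does not divide 17  ✘
9) C = 19 is odd  ✔
10) B - D = 17 - 17 = 0  ✔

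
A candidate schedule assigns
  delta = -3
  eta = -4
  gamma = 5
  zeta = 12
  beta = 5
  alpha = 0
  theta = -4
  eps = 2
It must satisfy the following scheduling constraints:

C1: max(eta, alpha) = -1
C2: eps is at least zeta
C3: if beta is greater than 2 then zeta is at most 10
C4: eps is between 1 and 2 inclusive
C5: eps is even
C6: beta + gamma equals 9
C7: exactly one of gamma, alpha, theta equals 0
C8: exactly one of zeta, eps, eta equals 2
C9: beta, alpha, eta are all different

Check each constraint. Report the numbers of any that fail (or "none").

C1: max(-4, 0) = 0, not -1 — does not hold.
C2: eps = 2, zeta = 12; 2 < 12 (want ≥) — does not hold.
C3: beta = 5 > 2, so we need zeta ≤ 10; but zeta = 12 > 10 — does not hold.
C4: eps = 2 lies in [1, 2] — holds.
C5: eps = 2 is even — holds.
C6: beta + gamma = 5 + 5 = 10, not 9 — does not hold.
C7: gamma=5, alpha=0, theta=-4; 1 of them equals 0 — holds.
C8: zeta=12, eps=2, eta=-4; 1 of them equals 2 — holds.
C9: values 5, 0, -4 are pairwise distinct — holds.

No — constraints 1, 2, 3, 6 are not satisfied.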